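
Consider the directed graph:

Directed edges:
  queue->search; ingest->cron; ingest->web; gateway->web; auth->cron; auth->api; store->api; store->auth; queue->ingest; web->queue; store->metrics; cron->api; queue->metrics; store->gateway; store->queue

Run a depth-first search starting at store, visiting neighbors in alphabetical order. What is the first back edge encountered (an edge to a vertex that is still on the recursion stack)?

DFS from store (visiting neighbors in alphabetical order); mark gray on enter, black on exit:
store gray
  api gray
  api black
  auth gray
    auth→api: api black — skip
    cron gray
      cron→api: api black — skip
    cron black
  auth black
  gateway gray
    web gray
      queue gray
        ingest gray
          ingest→cron: cron black — skip
          ingest→web: web is gray → back edge
First back edge: ingest → web.

ingest->web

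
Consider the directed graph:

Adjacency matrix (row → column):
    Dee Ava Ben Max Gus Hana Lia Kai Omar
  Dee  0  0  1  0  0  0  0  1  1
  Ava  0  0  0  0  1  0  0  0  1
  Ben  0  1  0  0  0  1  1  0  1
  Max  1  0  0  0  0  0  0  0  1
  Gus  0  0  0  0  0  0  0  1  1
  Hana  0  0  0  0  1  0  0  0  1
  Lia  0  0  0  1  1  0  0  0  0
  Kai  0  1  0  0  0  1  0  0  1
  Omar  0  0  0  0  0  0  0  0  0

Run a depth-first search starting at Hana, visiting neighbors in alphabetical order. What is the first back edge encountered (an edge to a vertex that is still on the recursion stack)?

Ava->Gus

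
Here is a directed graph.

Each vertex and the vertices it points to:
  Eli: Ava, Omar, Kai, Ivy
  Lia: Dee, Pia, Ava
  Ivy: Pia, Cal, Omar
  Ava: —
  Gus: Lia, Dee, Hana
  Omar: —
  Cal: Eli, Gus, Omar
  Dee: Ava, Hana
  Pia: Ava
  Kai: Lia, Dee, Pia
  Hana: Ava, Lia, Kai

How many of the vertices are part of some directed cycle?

A vertex is on a directed cycle iff it belongs to a strongly connected component of size ≥ 2 (or has a self-loop).
The vertices on cycles are {Cal, Dee, Eli, Ivy, Kai, Lia, Hana} — 7 in total.

7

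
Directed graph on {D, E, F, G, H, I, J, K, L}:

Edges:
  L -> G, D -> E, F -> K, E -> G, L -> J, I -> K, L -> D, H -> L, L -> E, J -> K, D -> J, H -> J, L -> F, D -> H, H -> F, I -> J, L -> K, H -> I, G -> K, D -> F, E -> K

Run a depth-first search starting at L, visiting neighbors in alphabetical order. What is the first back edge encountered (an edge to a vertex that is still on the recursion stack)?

H→L

DFS from L (visiting neighbors in alphabetical order); mark gray on enter, black on exit:
L gray
  D gray
    E gray
      G gray
        K gray
        K black
      G black
      E→K: K black — skip
    E black
    F gray
      F→K: K black — skip
    F black
    H gray
      H→F: F black — skip
      I gray
        J gray
          J→K: K black — skip
        J black
        I→K: K black — skip
      I black
      H→J: J black — skip
      H→L: L is gray → back edge
First back edge: H → L.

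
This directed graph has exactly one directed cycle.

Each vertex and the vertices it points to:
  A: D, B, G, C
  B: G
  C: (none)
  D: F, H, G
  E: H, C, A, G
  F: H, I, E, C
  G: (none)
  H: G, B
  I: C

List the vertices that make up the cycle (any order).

DFS with gray/black marking from F:
F gray
  H gray
    G gray
    G black
    B gray
      B→G: G black — skip
    B black
  H black
  I gray
    C gray
    C black
  I black
  E gray
    E→H: H black — skip
    E→C: C black — skip
    A gray
      D gray
        D→F: F is gray → back edge
Back edge closes the cycle F → E → A → D → F; its vertices are {A, D, E, F}.

A, D, E, F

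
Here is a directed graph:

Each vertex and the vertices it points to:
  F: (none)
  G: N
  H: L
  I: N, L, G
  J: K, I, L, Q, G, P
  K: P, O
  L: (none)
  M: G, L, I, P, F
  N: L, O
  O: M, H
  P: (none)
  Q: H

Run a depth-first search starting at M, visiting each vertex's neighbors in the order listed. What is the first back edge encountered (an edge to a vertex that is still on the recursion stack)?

O->M

DFS from M (visiting each vertex's neighbors in the order listed); mark gray on enter, black on exit:
M gray
  G gray
    N gray
      L gray
      L black
      O gray
        O→M: M is gray → back edge
First back edge: O → M.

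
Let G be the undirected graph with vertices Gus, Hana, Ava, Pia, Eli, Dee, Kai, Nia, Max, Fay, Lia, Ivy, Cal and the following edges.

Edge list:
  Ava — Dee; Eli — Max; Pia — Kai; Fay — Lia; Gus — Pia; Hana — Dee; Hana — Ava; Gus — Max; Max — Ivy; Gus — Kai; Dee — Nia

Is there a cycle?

DFS, tracking each vertex's parent; an edge to a visited non-parent vertex closes a cycle.
Start from Nia:
visit Nia (parent –)
  visit Dee (parent Nia)
    visit Ava (parent Dee)
      visit Hana (parent Ava)
        Hana–Ava: parent, skip
        Hana–Dee: Dee visited and ≠ parent → cycle
Cycle: Dee – Ava – Hana – Dee.

Yes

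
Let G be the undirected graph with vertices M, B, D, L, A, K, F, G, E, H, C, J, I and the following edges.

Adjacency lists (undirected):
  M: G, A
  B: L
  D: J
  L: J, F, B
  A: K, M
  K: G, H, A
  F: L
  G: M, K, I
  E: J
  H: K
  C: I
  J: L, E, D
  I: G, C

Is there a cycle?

DFS, tracking each vertex's parent; an edge to a visited non-parent vertex closes a cycle.
Start from D:
visit D (parent –)
  visit J (parent D)
    visit L (parent J)
      L–J: parent, skip
      visit F (parent L)
        F–L: parent, skip
      visit B (parent L)
        B–L: parent, skip
    visit E (parent J)
      E–J: parent, skip
    J–D: parent, skip
visit M (parent –)
  visit G (parent M)
    G–M: parent, skip
    visit K (parent G)
      K–G: parent, skip
      visit H (parent K)
        H–K: parent, skip
      visit A (parent K)
        A–K: parent, skip
        A–M: M visited and ≠ parent → cycle
Cycle: M – G – K – A – M.

Yes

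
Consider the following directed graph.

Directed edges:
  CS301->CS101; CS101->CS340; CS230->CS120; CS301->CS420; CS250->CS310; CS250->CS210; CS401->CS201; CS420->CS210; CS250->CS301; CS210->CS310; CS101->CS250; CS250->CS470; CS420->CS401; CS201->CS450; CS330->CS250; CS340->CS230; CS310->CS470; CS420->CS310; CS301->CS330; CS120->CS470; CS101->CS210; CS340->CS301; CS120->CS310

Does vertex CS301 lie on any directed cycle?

CS301 is on a cycle iff CS301 can reach itself via ≥1 edge.
CS301 → CS101 → CS340 → CS301 — yes.

Yes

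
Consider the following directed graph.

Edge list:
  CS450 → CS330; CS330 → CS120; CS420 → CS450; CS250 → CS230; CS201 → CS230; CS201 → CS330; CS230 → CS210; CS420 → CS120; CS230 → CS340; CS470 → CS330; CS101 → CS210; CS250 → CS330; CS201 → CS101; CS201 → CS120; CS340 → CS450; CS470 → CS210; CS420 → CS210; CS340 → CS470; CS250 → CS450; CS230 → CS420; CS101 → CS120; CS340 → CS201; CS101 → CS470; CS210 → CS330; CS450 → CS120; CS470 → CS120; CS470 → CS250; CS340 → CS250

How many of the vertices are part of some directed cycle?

A vertex is on a directed cycle iff it belongs to a strongly connected component of size ≥ 2 (or has a self-loop).
The vertices on cycles are {CS101, CS201, CS230, CS250, CS340, CS470} — 6 in total.

6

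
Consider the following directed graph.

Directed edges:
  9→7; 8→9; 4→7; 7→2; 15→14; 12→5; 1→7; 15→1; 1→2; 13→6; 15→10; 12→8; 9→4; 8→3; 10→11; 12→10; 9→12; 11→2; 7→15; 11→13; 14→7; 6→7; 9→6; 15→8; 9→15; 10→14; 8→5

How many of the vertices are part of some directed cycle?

12

A vertex is on a directed cycle iff it belongs to a strongly connected component of size ≥ 2 (or has a self-loop).
The vertices on cycles are {1, 4, 6, 7, 8, 9, 10, 11, 12, 13, 14, 15} — 12 in total.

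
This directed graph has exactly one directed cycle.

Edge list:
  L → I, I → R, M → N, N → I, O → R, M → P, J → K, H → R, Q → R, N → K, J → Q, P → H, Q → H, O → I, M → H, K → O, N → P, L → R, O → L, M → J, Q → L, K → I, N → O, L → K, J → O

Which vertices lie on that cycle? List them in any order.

DFS with gray/black marking from K:
K gray
  O gray
    L gray
      R gray
      R black
      L→K: K is gray → back edge
Back edge closes the cycle K → O → L → K; its vertices are {K, L, O}.

K, L, O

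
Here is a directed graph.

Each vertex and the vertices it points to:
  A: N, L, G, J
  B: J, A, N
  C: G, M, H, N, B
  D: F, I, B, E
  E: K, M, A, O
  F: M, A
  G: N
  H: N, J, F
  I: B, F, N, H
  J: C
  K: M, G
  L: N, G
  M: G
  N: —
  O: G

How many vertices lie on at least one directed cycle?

6

A vertex is on a directed cycle iff it belongs to a strongly connected component of size ≥ 2 (or has a self-loop).
The vertices on cycles are {A, B, C, F, H, J} — 6 in total.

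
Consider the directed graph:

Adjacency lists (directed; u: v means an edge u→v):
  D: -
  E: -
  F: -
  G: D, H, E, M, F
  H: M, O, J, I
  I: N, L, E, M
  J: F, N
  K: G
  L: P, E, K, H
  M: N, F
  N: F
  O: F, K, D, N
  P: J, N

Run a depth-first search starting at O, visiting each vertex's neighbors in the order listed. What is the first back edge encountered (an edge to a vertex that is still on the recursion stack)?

H->O

DFS from O (visiting each vertex's neighbors in the order listed); mark gray on enter, black on exit:
O gray
  F gray
  F black
  K gray
    G gray
      D gray
      D black
      H gray
        M gray
          N gray
            N→F: F black — skip
          N black
          M→F: F black — skip
        M black
        H→O: O is gray → back edge
First back edge: H → O.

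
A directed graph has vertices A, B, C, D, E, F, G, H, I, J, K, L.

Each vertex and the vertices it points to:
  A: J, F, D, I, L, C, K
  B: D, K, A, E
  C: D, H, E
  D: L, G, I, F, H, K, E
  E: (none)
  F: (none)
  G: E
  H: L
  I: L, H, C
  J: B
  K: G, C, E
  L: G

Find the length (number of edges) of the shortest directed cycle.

For each vertex v, BFS finds the shortest path from v back to v.
The shortest such closed walk is A → J → B → A, length 3.

3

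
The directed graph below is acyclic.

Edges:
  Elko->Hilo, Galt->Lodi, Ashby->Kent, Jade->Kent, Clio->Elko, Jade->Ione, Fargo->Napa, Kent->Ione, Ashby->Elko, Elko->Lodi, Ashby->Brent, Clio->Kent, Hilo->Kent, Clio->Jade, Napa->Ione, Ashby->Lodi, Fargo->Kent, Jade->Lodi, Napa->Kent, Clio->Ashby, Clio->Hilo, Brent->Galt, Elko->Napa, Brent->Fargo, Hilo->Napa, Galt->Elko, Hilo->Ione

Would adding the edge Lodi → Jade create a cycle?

Yes

Adding Lodi→Jade creates a cycle iff Jade can already reach Lodi.
Path from Jade: Jade → Lodi.
So Jade → … → Lodi → Jade is a cycle.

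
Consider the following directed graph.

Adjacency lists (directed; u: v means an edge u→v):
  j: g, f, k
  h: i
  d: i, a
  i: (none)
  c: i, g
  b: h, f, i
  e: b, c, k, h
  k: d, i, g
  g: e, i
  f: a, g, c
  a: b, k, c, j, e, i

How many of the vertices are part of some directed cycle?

9

A vertex is on a directed cycle iff it belongs to a strongly connected component of size ≥ 2 (or has a self-loop).
The vertices on cycles are {a, b, c, d, e, f, g, j, k} — 9 in total.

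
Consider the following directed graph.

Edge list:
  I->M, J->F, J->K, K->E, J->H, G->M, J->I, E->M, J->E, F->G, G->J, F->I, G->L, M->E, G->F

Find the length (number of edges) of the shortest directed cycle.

2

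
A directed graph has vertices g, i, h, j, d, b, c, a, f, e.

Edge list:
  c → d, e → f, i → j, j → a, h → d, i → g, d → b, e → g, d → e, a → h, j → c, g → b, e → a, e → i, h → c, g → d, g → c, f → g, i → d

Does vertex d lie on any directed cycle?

d is on a cycle iff d can reach itself via ≥1 edge.
d → e → i → d — yes.

Yes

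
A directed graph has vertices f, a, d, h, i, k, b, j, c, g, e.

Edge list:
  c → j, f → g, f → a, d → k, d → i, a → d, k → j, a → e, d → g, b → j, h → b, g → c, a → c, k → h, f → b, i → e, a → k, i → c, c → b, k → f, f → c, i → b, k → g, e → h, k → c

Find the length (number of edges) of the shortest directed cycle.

3

For each vertex v, BFS finds the shortest path from v back to v.
The shortest such closed walk is a → k → f → a, length 3.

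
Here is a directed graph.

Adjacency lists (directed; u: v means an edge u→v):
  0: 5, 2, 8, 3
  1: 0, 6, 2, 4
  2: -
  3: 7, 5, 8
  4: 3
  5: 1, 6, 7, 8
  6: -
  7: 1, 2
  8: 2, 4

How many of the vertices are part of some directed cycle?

A vertex is on a directed cycle iff it belongs to a strongly connected component of size ≥ 2 (or has a self-loop).
The vertices on cycles are {0, 1, 3, 4, 5, 7, 8} — 7 in total.

7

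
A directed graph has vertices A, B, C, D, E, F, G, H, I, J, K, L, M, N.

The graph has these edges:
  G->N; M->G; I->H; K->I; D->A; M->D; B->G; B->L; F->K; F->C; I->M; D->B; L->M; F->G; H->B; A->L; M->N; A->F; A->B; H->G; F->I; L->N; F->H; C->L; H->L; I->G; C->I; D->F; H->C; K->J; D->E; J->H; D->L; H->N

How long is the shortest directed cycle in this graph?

3

For each vertex v, BFS finds the shortest path from v back to v.
The shortest such closed walk is D → L → M → D, length 3.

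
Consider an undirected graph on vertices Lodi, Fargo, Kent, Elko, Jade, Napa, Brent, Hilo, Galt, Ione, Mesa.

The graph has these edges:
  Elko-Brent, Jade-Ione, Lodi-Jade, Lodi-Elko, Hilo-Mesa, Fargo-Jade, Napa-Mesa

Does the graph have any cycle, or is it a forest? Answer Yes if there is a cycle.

No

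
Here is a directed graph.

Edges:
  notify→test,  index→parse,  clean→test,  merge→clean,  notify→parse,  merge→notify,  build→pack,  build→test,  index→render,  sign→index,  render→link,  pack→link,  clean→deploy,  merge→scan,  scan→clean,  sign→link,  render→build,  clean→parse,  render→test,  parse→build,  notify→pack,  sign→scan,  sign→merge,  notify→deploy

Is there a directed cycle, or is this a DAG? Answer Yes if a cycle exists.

DFS with white/gray/black marking, starting from pack:
pack gray
  link gray
  link black
pack black
index gray
  render gray
    test gray
    test black
    render→link: link black — skip
    build gray
      build→pack: pack black — skip
      build→test: test black — skip
    build black
  render black
  parse gray
    parse→build: build black — skip
  parse black
index black
scan gray
  clean gray
    clean→parse: parse black — skip
    clean→test: test black — skip
    deploy gray
    deploy black
  clean black
scan black
sign gray
  sign→link: link black — skip
  sign→scan: scan black — skip
  sign→index: index black — skip
  merge gray
    notify gray
      notify→pack: pack black — skip
      notify→deploy: deploy black — skip
      notify→parse: parse black — skip
      notify→test: test black — skip
    notify black
    merge→scan: scan black — skip
    merge→clean: clean black — skip
  merge black
sign black
Every edge goes to a white or black vertex — no back edge, so the graph is acyclic.

No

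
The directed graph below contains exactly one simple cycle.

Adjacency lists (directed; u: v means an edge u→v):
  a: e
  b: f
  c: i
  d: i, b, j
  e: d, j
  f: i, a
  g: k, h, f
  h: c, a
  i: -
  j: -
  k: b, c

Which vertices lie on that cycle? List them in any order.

DFS with gray/black marking from a:
a gray
  e gray
    d gray
      i gray
      i black
      b gray
        f gray
          f→i: i black — skip
          f→a: a is gray → back edge
Back edge closes the cycle a → e → d → b → f → a; its vertices are {a, b, d, e, f}.

a, b, d, e, f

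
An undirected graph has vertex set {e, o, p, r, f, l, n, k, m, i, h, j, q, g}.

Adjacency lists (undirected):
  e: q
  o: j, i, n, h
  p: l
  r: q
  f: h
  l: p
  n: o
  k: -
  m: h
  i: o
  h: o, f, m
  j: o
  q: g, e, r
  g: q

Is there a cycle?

No

DFS, tracking each vertex's parent; an edge to a visited non-parent vertex closes a cycle.
Start from q:
visit q (parent –)
  visit g (parent q)
    g–q: parent, skip
  visit e (parent q)
    e–q: parent, skip
  visit r (parent q)
    r–q: parent, skip
visit o (parent –)
  visit j (parent o)
    j–o: parent, skip
  visit i (parent o)
    i–o: parent, skip
  visit n (parent o)
    n–o: parent, skip
  visit h (parent o)
    h–o: parent, skip
    visit f (parent h)
      f–h: parent, skip
    visit m (parent h)
      m–h: parent, skip
visit p (parent –)
  visit l (parent p)
    l–p: parent, skip
visit k (parent –)
No non-parent visited neighbor found — the graph is a forest.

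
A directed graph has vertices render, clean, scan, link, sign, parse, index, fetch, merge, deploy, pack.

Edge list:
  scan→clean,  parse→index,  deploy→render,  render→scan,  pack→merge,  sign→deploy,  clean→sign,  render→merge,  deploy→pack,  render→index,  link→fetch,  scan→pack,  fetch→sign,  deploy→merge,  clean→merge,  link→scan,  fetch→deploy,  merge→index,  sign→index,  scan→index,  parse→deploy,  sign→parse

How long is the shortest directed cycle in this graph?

5

For each vertex v, BFS finds the shortest path from v back to v.
The shortest such closed walk is scan → clean → sign → deploy → render → scan, length 5.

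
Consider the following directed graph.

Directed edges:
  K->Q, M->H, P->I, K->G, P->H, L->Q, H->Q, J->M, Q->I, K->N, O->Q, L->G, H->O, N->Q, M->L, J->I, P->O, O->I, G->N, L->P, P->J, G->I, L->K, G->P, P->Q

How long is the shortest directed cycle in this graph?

For each vertex v, BFS finds the shortest path from v back to v.
The shortest such closed walk is L → P → J → M → L, length 4.

4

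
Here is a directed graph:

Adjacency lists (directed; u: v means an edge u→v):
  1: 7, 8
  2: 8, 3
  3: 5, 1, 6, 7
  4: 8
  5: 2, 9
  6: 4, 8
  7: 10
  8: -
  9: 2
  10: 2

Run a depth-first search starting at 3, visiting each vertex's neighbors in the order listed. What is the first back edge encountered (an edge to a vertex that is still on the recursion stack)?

2→3

DFS from 3 (visiting each vertex's neighbors in the order listed); mark gray on enter, black on exit:
3 gray
  5 gray
    2 gray
      8 gray
      8 black
      2→3: 3 is gray → back edge
First back edge: 2 → 3.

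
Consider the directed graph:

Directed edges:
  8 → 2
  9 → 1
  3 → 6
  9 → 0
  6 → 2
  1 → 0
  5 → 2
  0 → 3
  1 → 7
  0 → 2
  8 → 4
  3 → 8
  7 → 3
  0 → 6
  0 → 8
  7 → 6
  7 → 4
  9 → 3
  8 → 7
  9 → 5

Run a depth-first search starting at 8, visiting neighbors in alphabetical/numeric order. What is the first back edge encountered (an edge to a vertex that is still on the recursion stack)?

DFS from 8 (visiting neighbors in alphabetical/numeric order); mark gray on enter, black on exit:
8 gray
  2 gray
  2 black
  4 gray
  4 black
  7 gray
    3 gray
      6 gray
        6→2: 2 black — skip
      6 black
      3→8: 8 is gray → back edge
First back edge: 3 → 8.

3→8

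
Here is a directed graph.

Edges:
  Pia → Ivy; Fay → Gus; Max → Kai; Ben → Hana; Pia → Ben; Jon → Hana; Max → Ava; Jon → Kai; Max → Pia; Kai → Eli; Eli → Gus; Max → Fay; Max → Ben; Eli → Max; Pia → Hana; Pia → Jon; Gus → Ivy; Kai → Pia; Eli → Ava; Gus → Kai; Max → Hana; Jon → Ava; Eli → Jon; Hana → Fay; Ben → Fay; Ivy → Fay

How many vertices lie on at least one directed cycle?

A vertex is on a directed cycle iff it belongs to a strongly connected component of size ≥ 2 (or has a self-loop).
The vertices on cycles are {Ben, Eli, Fay, Gus, Ivy, Jon, Kai, Max, Pia, Hana} — 10 in total.

10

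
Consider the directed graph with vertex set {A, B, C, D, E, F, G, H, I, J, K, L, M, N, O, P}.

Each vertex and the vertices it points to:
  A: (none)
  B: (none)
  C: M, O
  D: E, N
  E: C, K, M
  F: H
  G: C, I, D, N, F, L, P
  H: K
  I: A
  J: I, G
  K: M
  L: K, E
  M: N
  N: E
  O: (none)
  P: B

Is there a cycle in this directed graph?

DFS with white/gray/black marking, starting from H:
H gray
  K gray
    M gray
      N gray
        E gray
          C gray
            C→M: M is gray → back edge
Back edge found, so a cycle exists: M → N → E → C → M.

Yes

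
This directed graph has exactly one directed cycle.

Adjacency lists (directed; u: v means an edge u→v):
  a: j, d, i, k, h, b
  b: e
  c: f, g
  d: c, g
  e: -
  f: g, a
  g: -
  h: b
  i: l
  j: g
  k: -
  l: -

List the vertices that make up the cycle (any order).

DFS with gray/black marking from a:
a gray
  j gray
    g gray
    g black
  j black
  d gray
    c gray
      f gray
        f→g: g black — skip
        f→a: a is gray → back edge
Back edge closes the cycle a → d → c → f → a; its vertices are {a, c, d, f}.

a, c, d, f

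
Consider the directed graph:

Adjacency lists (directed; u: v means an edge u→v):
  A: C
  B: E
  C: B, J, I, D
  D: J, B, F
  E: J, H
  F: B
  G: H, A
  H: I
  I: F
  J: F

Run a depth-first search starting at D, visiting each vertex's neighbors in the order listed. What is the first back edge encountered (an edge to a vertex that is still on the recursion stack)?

E→J

DFS from D (visiting each vertex's neighbors in the order listed); mark gray on enter, black on exit:
D gray
  J gray
    F gray
      B gray
        E gray
          E→J: J is gray → back edge
First back edge: E → J.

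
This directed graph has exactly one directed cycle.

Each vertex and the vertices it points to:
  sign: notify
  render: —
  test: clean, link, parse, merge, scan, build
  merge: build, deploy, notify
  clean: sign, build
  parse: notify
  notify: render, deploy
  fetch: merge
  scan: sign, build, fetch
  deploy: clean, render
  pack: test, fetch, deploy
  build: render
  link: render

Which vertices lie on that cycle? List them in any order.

sign, clean, deploy, notify

DFS with gray/black marking from clean:
clean gray
  sign gray
    notify gray
      render gray
      render black
      deploy gray
        deploy→clean: clean is gray → back edge
Back edge closes the cycle clean → sign → notify → deploy → clean; its vertices are {sign, clean, deploy, notify}.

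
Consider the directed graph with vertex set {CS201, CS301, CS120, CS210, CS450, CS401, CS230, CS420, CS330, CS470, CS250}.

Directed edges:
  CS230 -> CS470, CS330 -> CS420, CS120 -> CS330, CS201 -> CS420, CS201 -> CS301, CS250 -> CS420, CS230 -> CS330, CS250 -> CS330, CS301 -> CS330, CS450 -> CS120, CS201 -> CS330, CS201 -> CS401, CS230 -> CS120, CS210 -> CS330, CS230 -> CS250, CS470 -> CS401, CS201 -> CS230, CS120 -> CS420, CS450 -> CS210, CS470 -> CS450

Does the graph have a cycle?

No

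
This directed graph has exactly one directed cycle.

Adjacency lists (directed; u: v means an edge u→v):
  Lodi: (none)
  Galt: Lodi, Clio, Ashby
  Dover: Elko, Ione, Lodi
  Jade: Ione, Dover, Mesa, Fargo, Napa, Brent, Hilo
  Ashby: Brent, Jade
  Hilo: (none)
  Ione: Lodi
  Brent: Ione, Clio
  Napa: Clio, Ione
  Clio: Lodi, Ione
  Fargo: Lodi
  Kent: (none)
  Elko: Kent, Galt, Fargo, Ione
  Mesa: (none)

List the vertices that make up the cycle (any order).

DFS with gray/black marking from Ashby:
Ashby gray
  Brent gray
    Ione gray
      Lodi gray
      Lodi black
    Ione black
    Clio gray
      Clio→Lodi: Lodi black — skip
      Clio→Ione: Ione black — skip
    Clio black
  Brent black
  Jade gray
    Jade→Ione: Ione black — skip
    Dover gray
      Elko gray
        Kent gray
        Kent black
        Galt gray
          Galt→Lodi: Lodi black — skip
          Galt→Clio: Clio black — skip
          Galt→Ashby: Ashby is gray → back edge
Back edge closes the cycle Ashby → Jade → Dover → Elko → Galt → Ashby; its vertices are {Elko, Galt, Jade, Ashby, Dover}.

Elko, Galt, Jade, Ashby, Dover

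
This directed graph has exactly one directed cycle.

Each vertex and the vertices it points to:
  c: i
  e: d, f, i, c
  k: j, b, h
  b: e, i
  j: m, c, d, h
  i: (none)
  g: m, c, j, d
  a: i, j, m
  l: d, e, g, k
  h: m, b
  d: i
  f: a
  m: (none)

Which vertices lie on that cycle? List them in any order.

a, b, e, f, h, j

DFS with gray/black marking from e:
e gray
  d gray
    i gray
    i black
  d black
  f gray
    a gray
      a→i: i black — skip
      j gray
        m gray
        m black
        c gray
          c→i: i black — skip
        c black
        j→d: d black — skip
        h gray
          h→m: m black — skip
          b gray
            b→e: e is gray → back edge
Back edge closes the cycle e → f → a → j → h → b → e; its vertices are {a, b, e, f, h, j}.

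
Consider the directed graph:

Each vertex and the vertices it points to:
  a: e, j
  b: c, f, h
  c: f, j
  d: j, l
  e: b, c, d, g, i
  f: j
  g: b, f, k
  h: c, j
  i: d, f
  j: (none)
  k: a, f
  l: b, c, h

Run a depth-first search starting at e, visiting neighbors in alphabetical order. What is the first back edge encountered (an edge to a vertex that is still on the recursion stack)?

DFS from e (visiting neighbors in alphabetical order); mark gray on enter, black on exit:
e gray
  b gray
    c gray
      f gray
        j gray
        j black
      f black
      c→j: j black — skip
    c black
    b→f: f black — skip
    h gray
      h→c: c black — skip
      h→j: j black — skip
    h black
  b black
  e→c: c black — skip
  d gray
    d→j: j black — skip
    l gray
      l→b: b black — skip
      l→c: c black — skip
      l→h: h black — skip
    l black
  d black
  g gray
    g→b: b black — skip
    g→f: f black — skip
    k gray
      a gray
        a→e: e is gray → back edge
First back edge: a → e.

a->e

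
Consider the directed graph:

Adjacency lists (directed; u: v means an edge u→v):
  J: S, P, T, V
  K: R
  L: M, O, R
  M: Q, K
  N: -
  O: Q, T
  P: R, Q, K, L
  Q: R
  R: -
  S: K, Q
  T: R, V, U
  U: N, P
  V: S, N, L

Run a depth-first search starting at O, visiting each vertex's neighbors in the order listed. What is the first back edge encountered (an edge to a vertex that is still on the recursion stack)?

L→O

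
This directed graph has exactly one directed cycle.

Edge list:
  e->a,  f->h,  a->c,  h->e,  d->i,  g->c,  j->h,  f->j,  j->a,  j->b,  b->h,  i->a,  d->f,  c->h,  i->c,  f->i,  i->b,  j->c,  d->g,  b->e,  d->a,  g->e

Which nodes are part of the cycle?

a, c, e, h

DFS with gray/black marking from a:
a gray
  c gray
    h gray
      e gray
        e→a: a is gray → back edge
Back edge closes the cycle a → c → h → e → a; its vertices are {a, c, e, h}.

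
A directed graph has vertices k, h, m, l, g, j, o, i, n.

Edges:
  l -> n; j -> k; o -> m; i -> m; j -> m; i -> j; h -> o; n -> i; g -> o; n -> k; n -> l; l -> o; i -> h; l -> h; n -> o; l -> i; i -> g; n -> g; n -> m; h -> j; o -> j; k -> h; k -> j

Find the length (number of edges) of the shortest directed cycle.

For each vertex v, BFS finds the shortest path from v back to v.
The shortest such closed walk is n → l → n, length 2.

2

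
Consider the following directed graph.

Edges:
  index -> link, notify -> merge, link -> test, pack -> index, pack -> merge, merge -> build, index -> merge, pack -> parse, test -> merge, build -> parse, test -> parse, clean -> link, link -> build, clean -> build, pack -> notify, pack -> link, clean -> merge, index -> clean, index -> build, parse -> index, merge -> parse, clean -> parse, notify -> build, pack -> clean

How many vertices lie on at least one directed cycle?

7

A vertex is on a directed cycle iff it belongs to a strongly connected component of size ≥ 2 (or has a self-loop).
The vertices on cycles are {link, test, build, clean, index, merge, parse} — 7 in total.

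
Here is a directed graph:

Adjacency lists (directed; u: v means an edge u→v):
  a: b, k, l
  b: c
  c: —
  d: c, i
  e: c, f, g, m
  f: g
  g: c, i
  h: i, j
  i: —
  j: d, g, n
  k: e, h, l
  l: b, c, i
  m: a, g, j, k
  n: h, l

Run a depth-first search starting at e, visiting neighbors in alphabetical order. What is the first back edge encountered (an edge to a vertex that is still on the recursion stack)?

DFS from e (visiting neighbors in alphabetical order); mark gray on enter, black on exit:
e gray
  c gray
  c black
  f gray
    g gray
      g→c: c black — skip
      i gray
      i black
    g black
  f black
  e→g: g black — skip
  m gray
    a gray
      b gray
        b→c: c black — skip
      b black
      k gray
        k→e: e is gray → back edge
First back edge: k → e.

k->e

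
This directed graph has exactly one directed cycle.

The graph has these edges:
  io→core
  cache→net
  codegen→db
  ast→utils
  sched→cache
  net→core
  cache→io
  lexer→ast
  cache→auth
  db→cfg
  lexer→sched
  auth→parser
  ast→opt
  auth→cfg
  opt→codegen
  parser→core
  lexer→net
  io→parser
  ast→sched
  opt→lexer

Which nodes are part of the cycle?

DFS with gray/black marking from ast:
ast gray
  sched gray
    cache gray
      auth gray
        parser gray
          core gray
          core black
        parser black
        cfg gray
        cfg black
      auth black
      io gray
        io→parser: parser black — skip
        io→core: core black — skip
      io black
      net gray
        net→core: core black — skip
      net black
    cache black
  sched black
  utils gray
  utils black
  opt gray
    lexer gray
      lexer→ast: ast is gray → back edge
Back edge closes the cycle ast → opt → lexer → ast; its vertices are {ast, opt, lexer}.

ast, opt, lexer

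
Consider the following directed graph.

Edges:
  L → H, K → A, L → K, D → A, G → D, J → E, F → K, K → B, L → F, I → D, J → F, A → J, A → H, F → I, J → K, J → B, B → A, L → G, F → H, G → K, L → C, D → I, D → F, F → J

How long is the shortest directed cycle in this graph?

For each vertex v, BFS finds the shortest path from v back to v.
The shortest such closed walk is F → J → F, length 2.

2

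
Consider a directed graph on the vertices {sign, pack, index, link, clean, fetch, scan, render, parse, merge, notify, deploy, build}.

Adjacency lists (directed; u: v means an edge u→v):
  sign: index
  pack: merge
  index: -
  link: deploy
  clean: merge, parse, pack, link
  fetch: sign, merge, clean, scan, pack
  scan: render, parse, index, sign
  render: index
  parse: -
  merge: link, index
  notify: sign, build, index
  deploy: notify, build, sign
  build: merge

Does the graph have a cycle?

Yes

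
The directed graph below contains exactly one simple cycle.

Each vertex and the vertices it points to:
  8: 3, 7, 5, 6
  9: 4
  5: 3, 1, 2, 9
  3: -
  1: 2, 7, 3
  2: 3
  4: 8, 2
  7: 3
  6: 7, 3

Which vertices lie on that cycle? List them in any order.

4, 5, 8, 9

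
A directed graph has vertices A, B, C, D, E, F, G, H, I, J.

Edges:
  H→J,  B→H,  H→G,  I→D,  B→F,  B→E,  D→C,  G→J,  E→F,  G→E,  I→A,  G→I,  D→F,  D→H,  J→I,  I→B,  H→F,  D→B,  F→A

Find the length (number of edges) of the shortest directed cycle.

For each vertex v, BFS finds the shortest path from v back to v.
The shortest such closed walk is I → D → H → J → I, length 4.

4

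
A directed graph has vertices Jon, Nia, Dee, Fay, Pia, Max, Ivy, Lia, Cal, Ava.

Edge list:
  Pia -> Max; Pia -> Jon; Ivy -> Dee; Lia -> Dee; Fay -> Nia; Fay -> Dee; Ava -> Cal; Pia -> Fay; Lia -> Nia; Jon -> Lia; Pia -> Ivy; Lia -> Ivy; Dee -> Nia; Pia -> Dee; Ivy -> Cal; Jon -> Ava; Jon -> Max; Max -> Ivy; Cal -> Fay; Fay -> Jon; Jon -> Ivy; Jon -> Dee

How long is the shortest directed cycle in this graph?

4

For each vertex v, BFS finds the shortest path from v back to v.
The shortest such closed walk is Fay → Jon → Ivy → Cal → Fay, length 4.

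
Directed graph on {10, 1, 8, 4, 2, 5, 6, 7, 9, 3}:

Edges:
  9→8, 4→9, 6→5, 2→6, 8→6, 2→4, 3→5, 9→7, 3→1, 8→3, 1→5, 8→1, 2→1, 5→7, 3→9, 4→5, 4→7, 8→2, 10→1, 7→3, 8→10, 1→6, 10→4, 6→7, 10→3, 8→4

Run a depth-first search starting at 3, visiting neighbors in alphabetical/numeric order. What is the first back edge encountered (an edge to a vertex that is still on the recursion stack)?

7→3

DFS from 3 (visiting neighbors in alphabetical/numeric order); mark gray on enter, black on exit:
3 gray
  1 gray
    5 gray
      7 gray
        7→3: 3 is gray → back edge
First back edge: 7 → 3.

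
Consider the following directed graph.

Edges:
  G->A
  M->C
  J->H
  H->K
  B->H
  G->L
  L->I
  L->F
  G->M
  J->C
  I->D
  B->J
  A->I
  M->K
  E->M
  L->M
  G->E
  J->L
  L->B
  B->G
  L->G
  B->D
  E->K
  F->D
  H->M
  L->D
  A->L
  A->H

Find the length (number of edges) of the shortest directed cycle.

2

For each vertex v, BFS finds the shortest path from v back to v.
The shortest such closed walk is G → L → G, length 2.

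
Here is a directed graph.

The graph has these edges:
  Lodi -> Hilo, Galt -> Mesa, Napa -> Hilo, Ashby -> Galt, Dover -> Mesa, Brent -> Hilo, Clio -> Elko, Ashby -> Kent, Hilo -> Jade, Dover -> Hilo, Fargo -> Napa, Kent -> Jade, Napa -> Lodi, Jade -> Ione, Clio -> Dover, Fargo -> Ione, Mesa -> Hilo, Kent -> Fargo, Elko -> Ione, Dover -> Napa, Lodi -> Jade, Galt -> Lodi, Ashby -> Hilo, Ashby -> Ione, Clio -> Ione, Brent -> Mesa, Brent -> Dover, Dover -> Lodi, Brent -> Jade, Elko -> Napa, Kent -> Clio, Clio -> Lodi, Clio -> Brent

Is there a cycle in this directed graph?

No

DFS with white/gray/black marking, starting from Fargo:
Fargo gray
  Napa gray
    Lodi gray
      Jade gray
        Ione gray
        Ione black
      Jade black
      Hilo gray
        Hilo→Jade: Jade black — skip
      Hilo black
    Lodi black
    Napa→Hilo: Hilo black — skip
  Napa black
  Fargo→Ione: Ione black — skip
Fargo black
Ashby gray
  Galt gray
    Mesa gray
      Mesa→Hilo: Hilo black — skip
    Mesa black
    Galt→Lodi: Lodi black — skip
  Galt black
  Ashby→Ione: Ione black — skip
  Ashby→Hilo: Hilo black — skip
  Kent gray
    Kent→Fargo: Fargo black — skip
    Kent→Jade: Jade black — skip
    Clio gray
      Clio→Lodi: Lodi black — skip
      Clio→Ione: Ione black — skip
      Elko gray
        Elko→Ione: Ione black — skip
        Elko→Napa: Napa black — skip
      Elko black
      Brent gray
        Brent→Mesa: Mesa black — skip
        Brent→Hilo: Hilo black — skip
        Dover gray
          Dover→Lodi: Lodi black — skip
          Dover→Mesa: Mesa black — skip
          Dover→Napa: Napa black — skip
          Dover→Hilo: Hilo black — skip
        Dover black
        Brent→Jade: Jade black — skip
      Brent black
      Clio→Dover: Dover black — skip
    Clio black
  Kent black
Ashby black
Every edge goes to a white or black vertex — no back edge, so the graph is acyclic.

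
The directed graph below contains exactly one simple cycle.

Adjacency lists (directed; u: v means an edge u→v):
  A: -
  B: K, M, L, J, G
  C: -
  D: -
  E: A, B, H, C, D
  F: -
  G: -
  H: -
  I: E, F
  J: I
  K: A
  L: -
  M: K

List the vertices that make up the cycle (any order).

B, E, I, J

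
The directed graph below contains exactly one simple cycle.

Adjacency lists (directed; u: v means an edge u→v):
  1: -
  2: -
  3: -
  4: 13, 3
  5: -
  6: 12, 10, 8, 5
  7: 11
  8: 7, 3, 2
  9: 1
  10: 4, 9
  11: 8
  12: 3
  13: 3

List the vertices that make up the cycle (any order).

7, 8, 11

DFS with gray/black marking from 8:
8 gray
  7 gray
    11 gray
      11→8: 8 is gray → back edge
Back edge closes the cycle 8 → 7 → 11 → 8; its vertices are {7, 8, 11}.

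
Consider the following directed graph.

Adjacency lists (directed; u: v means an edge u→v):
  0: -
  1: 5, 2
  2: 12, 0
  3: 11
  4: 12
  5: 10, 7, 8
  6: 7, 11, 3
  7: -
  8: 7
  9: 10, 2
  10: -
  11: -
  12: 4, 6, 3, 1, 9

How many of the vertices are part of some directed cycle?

A vertex is on a directed cycle iff it belongs to a strongly connected component of size ≥ 2 (or has a self-loop).
The vertices on cycles are {1, 2, 4, 9, 12} — 5 in total.

5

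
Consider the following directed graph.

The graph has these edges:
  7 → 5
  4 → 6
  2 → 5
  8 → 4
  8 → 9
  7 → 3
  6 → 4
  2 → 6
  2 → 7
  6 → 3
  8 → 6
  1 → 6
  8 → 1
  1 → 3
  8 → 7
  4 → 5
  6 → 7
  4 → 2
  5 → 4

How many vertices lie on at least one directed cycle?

5

A vertex is on a directed cycle iff it belongs to a strongly connected component of size ≥ 2 (or has a self-loop).
The vertices on cycles are {2, 4, 5, 6, 7} — 5 in total.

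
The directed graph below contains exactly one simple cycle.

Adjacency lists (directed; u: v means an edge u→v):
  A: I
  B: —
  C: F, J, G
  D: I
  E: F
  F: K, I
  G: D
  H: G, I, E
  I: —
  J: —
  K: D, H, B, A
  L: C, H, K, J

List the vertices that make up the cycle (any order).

DFS with gray/black marking from K:
K gray
  D gray
    I gray
    I black
  D black
  H gray
    G gray
      G→D: D black — skip
    G black
    H→I: I black — skip
    E gray
      F gray
        F→K: K is gray → back edge
Back edge closes the cycle K → H → E → F → K; its vertices are {E, F, H, K}.

E, F, H, K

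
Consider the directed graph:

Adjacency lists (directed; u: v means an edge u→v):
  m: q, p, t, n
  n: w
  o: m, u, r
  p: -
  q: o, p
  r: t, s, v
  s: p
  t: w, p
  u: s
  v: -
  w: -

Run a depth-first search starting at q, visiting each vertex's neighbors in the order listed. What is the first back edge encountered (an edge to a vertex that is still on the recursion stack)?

m→q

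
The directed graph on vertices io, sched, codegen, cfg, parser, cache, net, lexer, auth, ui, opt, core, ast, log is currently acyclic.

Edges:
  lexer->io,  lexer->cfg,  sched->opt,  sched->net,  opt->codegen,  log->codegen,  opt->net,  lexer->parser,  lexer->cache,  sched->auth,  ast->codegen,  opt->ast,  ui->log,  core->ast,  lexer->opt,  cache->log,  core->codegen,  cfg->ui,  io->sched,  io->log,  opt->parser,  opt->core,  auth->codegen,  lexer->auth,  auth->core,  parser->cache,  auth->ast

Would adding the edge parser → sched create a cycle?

Adding parser→sched creates a cycle iff sched can already reach parser.
Path from sched: sched → opt → parser.
So sched → … → parser → sched is a cycle.

Yes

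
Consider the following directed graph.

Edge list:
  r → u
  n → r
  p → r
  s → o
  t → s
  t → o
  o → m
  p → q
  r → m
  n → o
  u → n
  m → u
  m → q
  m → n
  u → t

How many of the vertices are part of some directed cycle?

A vertex is on a directed cycle iff it belongs to a strongly connected component of size ≥ 2 (or has a self-loop).
The vertices on cycles are {m, n, o, r, s, t, u} — 7 in total.

7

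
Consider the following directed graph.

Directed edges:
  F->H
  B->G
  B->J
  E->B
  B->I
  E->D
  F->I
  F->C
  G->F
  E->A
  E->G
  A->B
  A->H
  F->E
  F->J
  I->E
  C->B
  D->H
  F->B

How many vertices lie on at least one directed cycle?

7

A vertex is on a directed cycle iff it belongs to a strongly connected component of size ≥ 2 (or has a self-loop).
The vertices on cycles are {A, B, C, E, F, G, I} — 7 in total.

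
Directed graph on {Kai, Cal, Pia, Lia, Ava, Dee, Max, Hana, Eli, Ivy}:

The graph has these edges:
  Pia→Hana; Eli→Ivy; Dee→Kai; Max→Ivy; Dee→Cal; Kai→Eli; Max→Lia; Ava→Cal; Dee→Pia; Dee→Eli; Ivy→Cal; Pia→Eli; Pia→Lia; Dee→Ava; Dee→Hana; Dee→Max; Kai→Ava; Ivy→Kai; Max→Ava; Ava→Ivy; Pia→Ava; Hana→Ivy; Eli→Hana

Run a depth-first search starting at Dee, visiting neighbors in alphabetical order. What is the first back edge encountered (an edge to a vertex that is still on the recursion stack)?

Kai→Ava

DFS from Dee (visiting neighbors in alphabetical order); mark gray on enter, black on exit:
Dee gray
  Ava gray
    Cal gray
    Cal black
    Ivy gray
      Ivy→Cal: Cal black — skip
      Kai gray
        Kai→Ava: Ava is gray → back edge
First back edge: Kai → Ava.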